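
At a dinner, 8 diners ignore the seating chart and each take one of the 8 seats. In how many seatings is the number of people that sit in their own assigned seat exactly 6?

28

Choose which 6 of the 8 are fixed: C(8,6) = 28.
The other 2 form a derangement: !2 = 1.
Total: 28 × 1 = 28.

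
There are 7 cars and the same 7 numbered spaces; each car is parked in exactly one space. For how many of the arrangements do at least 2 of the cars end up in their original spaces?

1331

# with exactly i fixed is C(7,i)·!(7-i); sum over i=2..7:
  i=2: C(7,2)·!5 = 21·44 = 924
  i=3: C(7,3)·!4 = 35·9 = 315
  i=4: C(7,4)·!3 = 35·2 = 70
  i=5: C(7,5)·!2 = 21·1 = 21
  i=6: C(7,6)·!1 = 7·0 = 0
  i=7: C(7,7)·!0 = 1·1 = 1
Total = 1331.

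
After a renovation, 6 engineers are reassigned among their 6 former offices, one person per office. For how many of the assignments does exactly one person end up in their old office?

264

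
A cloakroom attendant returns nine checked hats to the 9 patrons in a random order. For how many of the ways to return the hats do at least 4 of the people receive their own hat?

Sum C(9,i)·!(9-i) for i = 4..9:
  i=4: C(9,4)·!5 = 126·44 = 5544
  i=5: C(9,5)·!4 = 126·9 = 1134
  i=6: C(9,6)·!3 = 84·2 = 168
  i=7: C(9,7)·!2 = 36·1 = 36
  i=8: C(9,8)·!1 = 9·0 = 0
  i=9: C(9,9)·!0 = 1·1 = 1
Total = 6883.

6883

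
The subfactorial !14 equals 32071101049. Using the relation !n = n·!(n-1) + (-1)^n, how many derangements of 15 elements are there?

!15 = 15·32071101049 - 1 = 481066515734.

481066515734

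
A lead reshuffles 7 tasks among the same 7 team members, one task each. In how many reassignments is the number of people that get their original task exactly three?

315

Choose which 3 of the 7 are fixed: C(7,3) = 35.
The remaining 4 must be deranged: !4 = 9.
Total: 35 × 9 = 315.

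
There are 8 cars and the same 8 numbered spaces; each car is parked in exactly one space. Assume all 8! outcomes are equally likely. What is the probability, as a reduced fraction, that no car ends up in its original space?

2119/5760

Favorable outcomes: !8 = 14833.
Total outcomes: 8! = 40320.
Probability = 14833/40320 = 2119/5760.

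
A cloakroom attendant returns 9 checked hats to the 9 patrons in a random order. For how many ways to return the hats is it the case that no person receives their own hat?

133496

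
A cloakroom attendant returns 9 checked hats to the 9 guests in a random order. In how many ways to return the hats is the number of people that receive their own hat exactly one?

Pick the single fixed position: C(9,1) = 9 ways.
The other 8 form a derangement: !8 = 14833.
Total: 9 × 14833 = 133497.

133497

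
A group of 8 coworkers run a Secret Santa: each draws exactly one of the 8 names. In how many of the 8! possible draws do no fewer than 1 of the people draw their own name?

# with exactly i fixed is C(8,i)·!(8-i); sum over i=1..8:
  i=1: C(8,1)·!7 = 8·1854 = 14832
  i=2: C(8,2)·!6 = 28·265 = 7420
  i=3: C(8,3)·!5 = 56·44 = 2464
  i=4: C(8,4)·!4 = 70·9 = 630
  i=5: C(8,5)·!3 = 56·2 = 112
  i=6: C(8,6)·!2 = 28·1 = 28
  i=7: C(8,7)·!1 = 8·0 = 0
  i=8: C(8,8)·!0 = 1·1 = 1
Total = 25487.

25487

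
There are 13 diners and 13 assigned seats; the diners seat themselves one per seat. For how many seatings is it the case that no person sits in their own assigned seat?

Recurrence: !13 = 13·!12 + (-1)^13.
!13 = 13·176214841 - 1 = 2290792932

2290792932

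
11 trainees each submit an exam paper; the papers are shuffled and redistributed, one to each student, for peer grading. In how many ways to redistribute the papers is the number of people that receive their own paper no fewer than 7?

Sum C(11,i)·!(11-i) for i = 7..11:
  i=7: C(11,7)·!4 = 330·9 = 2970
  i=8: C(11,8)·!3 = 165·2 = 330
  i=9: C(11,9)·!2 = 55·1 = 55
  i=10: C(11,10)·!1 = 11·0 = 0
  i=11: C(11,11)·!0 = 1·1 = 1
Total = 3356.

3356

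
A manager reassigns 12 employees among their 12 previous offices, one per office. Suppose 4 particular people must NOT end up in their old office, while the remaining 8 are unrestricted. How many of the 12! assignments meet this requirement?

339696000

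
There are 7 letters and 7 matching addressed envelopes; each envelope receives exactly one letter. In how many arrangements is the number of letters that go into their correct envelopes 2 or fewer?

Sum C(7,i)·!(7-i) for i = 0..2:
  i=0: C(7,0)·!7 = 1·1854 = 1854
  i=1: C(7,1)·!6 = 7·265 = 1855
  i=2: C(7,2)·!5 = 21·44 = 924
Total = 4633.

4633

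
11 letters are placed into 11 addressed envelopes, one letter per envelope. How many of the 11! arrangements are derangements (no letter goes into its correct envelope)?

14684570

Recurrence: !11 = 10·(!10 + !9).
!11 = 10·(1334961 + 133496) = 10·1468457 = 14684570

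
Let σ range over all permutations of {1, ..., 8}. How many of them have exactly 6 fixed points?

28

Choose which 6 of the 8 are fixed: C(8,6) = 28.
The other 2 form a derangement: !2 = 1.
Total: 28 × 1 = 28.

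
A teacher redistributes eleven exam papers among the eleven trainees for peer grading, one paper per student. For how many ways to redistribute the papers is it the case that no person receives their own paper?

By inclusion-exclusion, !11 = Σ (-1)^k · 11!/k! for k=0..11
= 11! - 11!/1! + 11!/2! - 11!/3! + 11!/4! - 11!/5! + 11!/6! - 11!/7! + 11!/8! - 11!/9! + 11!/10! - 11!/11!
= 39916800 - 39916800 + 19958400 - 6652800 + 1663200 - 332640 + 55440 - 7920 + 990 - 110 + 11 - 1
= 14684570

14684570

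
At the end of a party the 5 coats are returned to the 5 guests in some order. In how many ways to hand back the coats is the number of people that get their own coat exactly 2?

20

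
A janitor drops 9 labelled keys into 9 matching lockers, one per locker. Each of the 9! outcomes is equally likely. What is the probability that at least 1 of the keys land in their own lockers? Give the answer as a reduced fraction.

28673/45360

Favorable outcomes: Σ_{i≥1} C(9,i)·!(9-i) = 9·14833 + 36·1854 + 84·265 + 126·44 + 126·9 + 84·2 + 36·1 + 9·0 + 1·1 = 229384.
Total outcomes: 9! = 362880.
Probability = 229384/362880 = 28673/45360.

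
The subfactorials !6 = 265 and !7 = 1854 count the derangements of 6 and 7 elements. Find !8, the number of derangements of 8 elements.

14833

!8 = (8-1)·(!7 + !6) = 7·(1854 + 265) = 7·2119 = 14833.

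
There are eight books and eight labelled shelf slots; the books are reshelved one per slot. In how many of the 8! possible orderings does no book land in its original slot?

14833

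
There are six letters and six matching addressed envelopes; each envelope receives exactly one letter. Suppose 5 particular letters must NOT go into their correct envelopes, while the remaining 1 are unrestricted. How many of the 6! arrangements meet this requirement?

309

Inclusion-exclusion on the 5 forbidden self-matches:
Σ_{j=0}^{5} (-1)^j C(5,j)(6-j)!
= C(5,0)·6! - C(5,1)·5! + C(5,2)·4! - C(5,3)·3! + C(5,4)·2! - C(5,5)·1!
= 720 - 600 + 240 - 60 + 10 - 1
= 309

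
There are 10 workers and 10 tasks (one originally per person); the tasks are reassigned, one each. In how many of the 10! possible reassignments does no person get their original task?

!10 is the nearest integer to 10!/e.
10! = 3628800, and 3628800/e ≈ 1334960.92, so !10 = 1334961.

1334961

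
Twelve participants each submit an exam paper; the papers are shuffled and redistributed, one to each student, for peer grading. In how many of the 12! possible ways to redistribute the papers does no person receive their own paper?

176214841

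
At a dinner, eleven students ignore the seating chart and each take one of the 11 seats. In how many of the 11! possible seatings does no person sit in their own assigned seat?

By inclusion-exclusion, !11 = Σ (-1)^k · 11!/k! for k=0..11
= 11! - 11!/1! + 11!/2! - 11!/3! + 11!/4! - 11!/5! + 11!/6! - 11!/7! + 11!/8! - 11!/9! + 11!/10! - 11!/11!
= 39916800 - 39916800 + 19958400 - 6652800 + 1663200 - 332640 + 55440 - 7920 + 990 - 110 + 11 - 1
= 14684570

14684570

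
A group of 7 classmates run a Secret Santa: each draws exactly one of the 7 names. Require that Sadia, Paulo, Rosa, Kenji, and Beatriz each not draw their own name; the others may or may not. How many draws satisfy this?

2428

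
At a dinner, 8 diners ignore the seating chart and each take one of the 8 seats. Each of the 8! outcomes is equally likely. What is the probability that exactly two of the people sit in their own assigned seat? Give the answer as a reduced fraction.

53/288

Favorable outcomes: C(8,2)·!6 = 28·265 = 7420.
Total outcomes: 8! = 40320.
Probability = 7420/40320 = 53/288.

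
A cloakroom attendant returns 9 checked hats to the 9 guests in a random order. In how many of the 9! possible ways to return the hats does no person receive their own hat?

133496

The subfactorial !9 = [9!/e] (nearest integer).
9! = 362880, and 362880/e ≈ 133496.09, so !9 = 133496.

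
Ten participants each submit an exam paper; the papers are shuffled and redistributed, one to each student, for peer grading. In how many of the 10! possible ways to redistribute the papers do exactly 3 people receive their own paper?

222480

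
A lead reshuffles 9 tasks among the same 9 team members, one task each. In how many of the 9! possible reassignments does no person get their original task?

!9 is the nearest integer to 9!/e.
9! = 362880, and 362880/e ≈ 133496.09, so !9 = 133496.

133496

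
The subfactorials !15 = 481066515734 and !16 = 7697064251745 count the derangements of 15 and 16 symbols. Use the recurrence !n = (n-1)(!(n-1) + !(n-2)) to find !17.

130850092279664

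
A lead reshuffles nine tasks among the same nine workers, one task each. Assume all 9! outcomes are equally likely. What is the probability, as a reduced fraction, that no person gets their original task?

16687/45360

Favorable outcomes: !9 = 133496.
Total outcomes: 9! = 362880.
Probability = 133496/362880 = 16687/45360.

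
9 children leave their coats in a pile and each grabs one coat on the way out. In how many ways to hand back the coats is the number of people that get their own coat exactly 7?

Choose which 7 of the 9 are fixed: C(9,7) = 36.
The other 2 form a derangement: !2 = 1.
Total: 36 × 1 = 36.

36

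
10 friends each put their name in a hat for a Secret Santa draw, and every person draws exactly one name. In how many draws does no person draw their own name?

1334961

The number of derangements of 10 is !10 = Σ_{k=0}^{10} (-1)^k·10!/k!
= 10! - 10!/1! + 10!/2! - 10!/3! + 10!/4! - 10!/5! + 10!/6! - 10!/7! + 10!/8! - 10!/9! + 10!/10!
= 3628800 - 3628800 + 1814400 - 604800 + 151200 - 30240 + 5040 - 720 + 90 - 10 + 1
= 1334961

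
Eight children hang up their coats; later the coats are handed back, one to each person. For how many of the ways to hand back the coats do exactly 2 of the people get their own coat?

Pick the 2 fixed positions: C(8,2) = 28 ways.
The other 6 form a derangement: !6 = 265.
Total: 28 × 265 = 7420.

7420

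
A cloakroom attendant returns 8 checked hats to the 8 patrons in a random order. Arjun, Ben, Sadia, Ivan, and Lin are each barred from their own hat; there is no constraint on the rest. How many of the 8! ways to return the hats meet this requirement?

21234

Inclusion-exclusion on the 5 forbidden self-matches:
Σ_{j=0}^{5} (-1)^j C(5,j)(8-j)!
= C(5,0)·8! - C(5,1)·7! + C(5,2)·6! - C(5,3)·5! + C(5,4)·4! - C(5,5)·3!
= 40320 - 25200 + 7200 - 1200 + 120 - 6
= 21234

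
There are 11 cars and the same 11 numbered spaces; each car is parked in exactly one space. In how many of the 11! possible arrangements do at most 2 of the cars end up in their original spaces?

Sum C(11,i)·!(11-i) for i = 0..2:
  i=0: C(11,0)·!11 = 1·14684570 = 14684570
  i=1: C(11,1)·!10 = 11·1334961 = 14684571
  i=2: C(11,2)·!9 = 55·133496 = 7342280
Total = 36711421.

36711421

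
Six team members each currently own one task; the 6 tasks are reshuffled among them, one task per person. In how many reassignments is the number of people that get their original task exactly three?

40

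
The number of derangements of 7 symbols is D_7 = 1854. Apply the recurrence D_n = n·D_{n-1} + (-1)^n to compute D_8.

14833

D_8 = 8·1854 + 1 = 14833.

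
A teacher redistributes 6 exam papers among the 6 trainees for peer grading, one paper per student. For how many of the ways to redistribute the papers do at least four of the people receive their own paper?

16

# with exactly i fixed is C(6,i)·!(6-i); sum over i=4..6:
  i=4: C(6,4)·!2 = 15·1 = 15
  i=5: C(6,5)·!1 = 6·0 = 0
  i=6: C(6,6)·!0 = 1·1 = 1
Total = 16.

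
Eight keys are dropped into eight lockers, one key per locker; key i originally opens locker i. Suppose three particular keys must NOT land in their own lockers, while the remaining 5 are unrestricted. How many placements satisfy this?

Inclusion-exclusion on the 3 forbidden self-matches:
Σ_{j=0}^{3} (-1)^j C(3,j)(8-j)!
= C(3,0)·8! - C(3,1)·7! + C(3,2)·6! - C(3,3)·5!
= 40320 - 15120 + 2160 - 120
= 27240

27240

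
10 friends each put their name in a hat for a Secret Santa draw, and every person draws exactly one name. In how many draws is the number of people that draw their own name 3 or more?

# with exactly i fixed is C(10,i)·!(10-i); sum over i=3..10:
  i=3: C(10,3)·!7 = 120·1854 = 222480
  i=4: C(10,4)·!6 = 210·265 = 55650
  i=5: C(10,5)·!5 = 252·44 = 11088
  i=6: C(10,6)·!4 = 210·9 = 1890
  i=7: C(10,7)·!3 = 120·2 = 240
  i=8: C(10,8)·!2 = 45·1 = 45
  i=9: C(10,9)·!1 = 10·0 = 0
  i=10: C(10,10)·!0 = 1·1 = 1
Total = 291394.

291394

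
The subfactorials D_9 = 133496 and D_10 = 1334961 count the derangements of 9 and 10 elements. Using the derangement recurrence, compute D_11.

14684570

D_11 = (11-1)·(D_10 + D_9) = 10·(1334961 + 133496) = 10·1468457 = 14684570.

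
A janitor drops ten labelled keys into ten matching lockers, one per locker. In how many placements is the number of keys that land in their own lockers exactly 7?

240

Pick the 7 fixed positions: C(10,7) = 120 ways.
The remaining 3 must be deranged: !3 = 2.
Total: 120 × 2 = 240.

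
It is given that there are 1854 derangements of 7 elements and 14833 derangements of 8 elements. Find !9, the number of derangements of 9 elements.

133496

!9 = (9-1)·(!8 + !7) = 8·(14833 + 1854) = 8·16687 = 133496.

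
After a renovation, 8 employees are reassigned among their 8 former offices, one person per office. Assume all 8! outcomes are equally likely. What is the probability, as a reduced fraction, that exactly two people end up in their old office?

53/288

Favorable outcomes: C(8,2)·!6 = 28·265 = 7420.
Total outcomes: 8! = 40320.
Probability = 7420/40320 = 53/288.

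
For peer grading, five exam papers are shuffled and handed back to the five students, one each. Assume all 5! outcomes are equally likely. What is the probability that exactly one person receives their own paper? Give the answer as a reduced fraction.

Favorable outcomes: C(5,1)·!4 = 5·9 = 45.
Total outcomes: 5! = 120.
Probability = 45/120 = 3/8.

3/8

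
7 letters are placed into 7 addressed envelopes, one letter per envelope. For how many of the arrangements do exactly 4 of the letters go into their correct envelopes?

70

Choose which 4 of the 7 are fixed: C(7,4) = 35.
The other 3 form a derangement: !3 = 2.
Total: 35 × 2 = 70.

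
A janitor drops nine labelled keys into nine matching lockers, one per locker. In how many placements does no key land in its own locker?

133496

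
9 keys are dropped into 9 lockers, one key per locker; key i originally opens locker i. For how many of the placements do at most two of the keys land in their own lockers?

333737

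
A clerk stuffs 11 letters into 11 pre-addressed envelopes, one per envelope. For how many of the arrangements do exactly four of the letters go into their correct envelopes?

611820

Pick the 4 fixed positions: C(11,4) = 330 ways.
The other 7 form a derangement: !7 = 1854.
Total: 330 × 1854 = 611820.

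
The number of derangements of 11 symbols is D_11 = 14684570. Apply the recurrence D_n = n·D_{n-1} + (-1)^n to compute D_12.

176214841

D_12 = 12·14684570 + 1 = 176214841.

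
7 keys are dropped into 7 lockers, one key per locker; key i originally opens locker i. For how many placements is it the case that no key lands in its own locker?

1854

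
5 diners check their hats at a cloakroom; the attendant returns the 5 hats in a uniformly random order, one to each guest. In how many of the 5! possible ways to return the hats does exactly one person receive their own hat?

45

Pick the single fixed position: C(5,1) = 5 ways.
The other 4 form a derangement: !4 = 9.
Total: 5 × 9 = 45.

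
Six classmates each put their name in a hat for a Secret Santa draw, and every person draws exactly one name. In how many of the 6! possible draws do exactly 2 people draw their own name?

135

Pick the 2 fixed positions: C(6,2) = 15 ways.
The remaining 4 must be deranged: !4 = 9.
Total: 15 × 9 = 135.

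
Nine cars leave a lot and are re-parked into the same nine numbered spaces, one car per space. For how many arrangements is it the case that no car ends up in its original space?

133496

By inclusion-exclusion, !9 = Σ (-1)^k · 9!/k! for k=0..9
= 9! - 9!/1! + 9!/2! - 9!/3! + 9!/4! - 9!/5! + 9!/6! - 9!/7! + 9!/8! - 9!/9!
= 362880 - 362880 + 181440 - 60480 + 15120 - 3024 + 504 - 72 + 9 - 1
= 133496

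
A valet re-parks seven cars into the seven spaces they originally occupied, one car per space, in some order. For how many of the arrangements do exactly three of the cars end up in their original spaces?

Choose which 3 of the 7 are fixed: C(7,3) = 35.
The remaining 4 must be deranged: !4 = 9.
Total: 35 × 9 = 315.

315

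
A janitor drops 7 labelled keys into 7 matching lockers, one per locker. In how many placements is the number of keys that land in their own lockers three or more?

407

# with exactly i fixed is C(7,i)·!(7-i); sum over i=3..7:
  i=3: C(7,3)·!4 = 35·9 = 315
  i=4: C(7,4)·!3 = 35·2 = 70
  i=5: C(7,5)·!2 = 21·1 = 21
  i=6: C(7,6)·!1 = 7·0 = 0
  i=7: C(7,7)·!0 = 1·1 = 1
Total = 407.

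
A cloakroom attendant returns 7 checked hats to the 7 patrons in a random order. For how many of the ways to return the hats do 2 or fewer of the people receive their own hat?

# with exactly i fixed is C(7,i)·!(7-i); sum over i=0..2:
  i=0: C(7,0)·!7 = 1·1854 = 1854
  i=1: C(7,1)·!6 = 7·265 = 1855
  i=2: C(7,2)·!5 = 21·44 = 924
Total = 4633.

4633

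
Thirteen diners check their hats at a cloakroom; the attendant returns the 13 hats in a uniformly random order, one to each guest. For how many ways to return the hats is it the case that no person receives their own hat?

Use !n = (n-1)(!(n-1) + !(n-2)).
!13 = 12·(176214841 + 14684570) = 12·190899411 = 2290792932

2290792932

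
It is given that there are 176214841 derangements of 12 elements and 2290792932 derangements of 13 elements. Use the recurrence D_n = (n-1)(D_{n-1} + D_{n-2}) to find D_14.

32071101049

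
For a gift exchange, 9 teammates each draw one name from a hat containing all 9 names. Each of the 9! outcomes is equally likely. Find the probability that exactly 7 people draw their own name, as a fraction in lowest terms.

1/10080

Favorable outcomes: C(9,7)·!2 = 36·1 = 36.
Total outcomes: 9! = 362880.
Probability = 36/362880 = 1/10080.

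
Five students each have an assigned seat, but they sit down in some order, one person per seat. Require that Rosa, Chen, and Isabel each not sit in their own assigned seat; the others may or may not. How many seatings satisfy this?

Let A_j be the event that the j-th constrained one is fixed. By inclusion-exclusion over the 3 events:
Σ_{j=0}^{3} (-1)^j C(3,j)(5-j)!
= C(3,0)·5! - C(3,1)·4! + C(3,2)·3! - C(3,3)·2!
= 120 - 72 + 18 - 2
= 64

64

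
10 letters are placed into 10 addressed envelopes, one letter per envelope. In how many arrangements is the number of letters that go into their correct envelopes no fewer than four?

# with exactly i fixed is C(10,i)·!(10-i); sum over i=4..10:
  i=4: C(10,4)·!6 = 210·265 = 55650
  i=5: C(10,5)·!5 = 252·44 = 11088
  i=6: C(10,6)·!4 = 210·9 = 1890
  i=7: C(10,7)·!3 = 120·2 = 240
  i=8: C(10,8)·!2 = 45·1 = 45
  i=9: C(10,9)·!1 = 10·0 = 0
  i=10: C(10,10)·!0 = 1·1 = 1
Total = 68914.

68914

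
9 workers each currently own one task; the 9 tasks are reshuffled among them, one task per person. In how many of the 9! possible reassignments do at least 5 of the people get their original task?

1339

Sum C(9,i)·!(9-i) for i = 5..9:
  i=5: C(9,5)·!4 = 126·9 = 1134
  i=6: C(9,6)·!3 = 84·2 = 168
  i=7: C(9,7)·!2 = 36·1 = 36
  i=8: C(9,8)·!1 = 9·0 = 0
  i=9: C(9,9)·!0 = 1·1 = 1
Total = 1339.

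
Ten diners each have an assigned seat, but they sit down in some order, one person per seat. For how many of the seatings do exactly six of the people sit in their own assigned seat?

Choose which 6 of the 10 are fixed: C(10,6) = 210.
The other 4 form a derangement: !4 = 9.
Total: 210 × 9 = 1890.

1890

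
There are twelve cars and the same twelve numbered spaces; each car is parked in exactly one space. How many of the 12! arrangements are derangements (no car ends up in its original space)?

!12 is the nearest integer to 12!/e.
12! = 479001600, and 479001600/e ≈ 176214840.93, so !12 = 176214841.

176214841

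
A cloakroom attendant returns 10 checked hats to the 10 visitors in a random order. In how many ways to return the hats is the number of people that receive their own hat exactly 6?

Pick the 6 fixed positions: C(10,6) = 210 ways.
The other 4 form a derangement: !4 = 9.
Total: 210 × 9 = 1890.

1890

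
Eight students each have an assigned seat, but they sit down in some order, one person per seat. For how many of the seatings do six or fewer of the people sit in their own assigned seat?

Sum C(8,i)·!(8-i) for i = 0..6:
  i=0: C(8,0)·!8 = 1·14833 = 14833
  i=1: C(8,1)·!7 = 8·1854 = 14832
  i=2: C(8,2)·!6 = 28·265 = 7420
  i=3: C(8,3)·!5 = 56·44 = 2464
  i=4: C(8,4)·!4 = 70·9 = 630
  i=5: C(8,5)·!3 = 56·2 = 112
  i=6: C(8,6)·!2 = 28·1 = 28
Total = 40319.

40319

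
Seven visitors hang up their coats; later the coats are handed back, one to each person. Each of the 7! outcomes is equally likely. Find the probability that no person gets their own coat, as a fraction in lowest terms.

103/280

Favorable outcomes: !7 = 1854.
Total outcomes: 7! = 5040.
Probability = 1854/5040 = 103/280.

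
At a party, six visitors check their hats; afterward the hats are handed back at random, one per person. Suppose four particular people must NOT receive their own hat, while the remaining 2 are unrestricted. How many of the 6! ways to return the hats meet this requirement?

362

Inclusion-exclusion on the 4 forbidden self-matches:
Σ_{j=0}^{4} (-1)^j C(4,j)(6-j)!
= C(4,0)·6! - C(4,1)·5! + C(4,2)·4! - C(4,3)·3! + C(4,4)·2!
= 720 - 480 + 144 - 24 + 2
= 362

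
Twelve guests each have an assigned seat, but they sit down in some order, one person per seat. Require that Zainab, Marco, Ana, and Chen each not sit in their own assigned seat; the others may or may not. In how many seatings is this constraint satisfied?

339696000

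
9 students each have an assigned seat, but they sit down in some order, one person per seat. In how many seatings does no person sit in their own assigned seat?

133496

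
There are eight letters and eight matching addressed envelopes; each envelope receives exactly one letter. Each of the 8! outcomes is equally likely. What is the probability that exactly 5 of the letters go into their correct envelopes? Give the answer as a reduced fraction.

1/360

Favorable outcomes: C(8,5)·!3 = 56·2 = 112.
Total outcomes: 8! = 40320.
Probability = 112/40320 = 1/360.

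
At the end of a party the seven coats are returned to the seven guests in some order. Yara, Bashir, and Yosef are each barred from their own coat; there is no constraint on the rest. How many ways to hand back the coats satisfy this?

3216

Inclusion-exclusion on the 3 forbidden self-matches:
Σ_{j=0}^{3} (-1)^j C(3,j)(7-j)!
= C(3,0)·7! - C(3,1)·6! + C(3,2)·5! - C(3,3)·4!
= 5040 - 2160 + 360 - 24
= 3216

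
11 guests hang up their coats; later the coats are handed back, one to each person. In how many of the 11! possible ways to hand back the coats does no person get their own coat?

!11 = 11! · Σ_{k=0}^{11} (-1)^k/k!
= 11! - 11!/1! + 11!/2! - 11!/3! + 11!/4! - 11!/5! + 11!/6! - 11!/7! + 11!/8! - 11!/9! + 11!/10! - 11!/11!
= 39916800 - 39916800 + 19958400 - 6652800 + 1663200 - 332640 + 55440 - 7920 + 990 - 110 + 11 - 1
= 14684570

14684570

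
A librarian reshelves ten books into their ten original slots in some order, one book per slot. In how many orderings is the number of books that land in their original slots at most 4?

3615536

Sum C(10,i)·!(10-i) for i = 0..4:
  i=0: C(10,0)·!10 = 1·1334961 = 1334961
  i=1: C(10,1)·!9 = 10·133496 = 1334960
  i=2: C(10,2)·!8 = 45·14833 = 667485
  i=3: C(10,3)·!7 = 120·1854 = 222480
  i=4: C(10,4)·!6 = 210·265 = 55650
Total = 3615536.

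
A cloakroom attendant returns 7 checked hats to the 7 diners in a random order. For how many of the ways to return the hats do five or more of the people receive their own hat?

# with exactly i fixed is C(7,i)·!(7-i); sum over i=5..7:
  i=5: C(7,5)·!2 = 21·1 = 21
  i=6: C(7,6)·!1 = 7·0 = 0
  i=7: C(7,7)·!0 = 1·1 = 1
Total = 22.

22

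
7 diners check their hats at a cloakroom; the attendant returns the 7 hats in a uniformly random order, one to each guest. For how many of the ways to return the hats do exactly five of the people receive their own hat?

Pick the 5 fixed positions: C(7,5) = 21 ways.
The remaining 2 must be deranged: !2 = 1.
Total: 21 × 1 = 21.

21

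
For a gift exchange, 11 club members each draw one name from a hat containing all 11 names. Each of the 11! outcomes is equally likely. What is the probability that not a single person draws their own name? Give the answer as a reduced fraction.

Favorable outcomes: !11 = 14684570.
Total outcomes: 11! = 39916800.
Probability = 14684570/39916800 = 1468457/3991680.

1468457/3991680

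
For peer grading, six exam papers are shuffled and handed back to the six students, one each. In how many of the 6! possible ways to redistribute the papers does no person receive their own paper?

The subfactorial !6 = [6!/e] (nearest integer).
6! = 720, and 720/e ≈ 264.87, so !6 = 265.

265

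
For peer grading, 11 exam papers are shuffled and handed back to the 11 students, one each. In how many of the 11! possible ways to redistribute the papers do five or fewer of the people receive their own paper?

# with exactly i fixed is C(11,i)·!(11-i); sum over i=0..5:
  i=0: C(11,0)·!11 = 1·14684570 = 14684570
  i=1: C(11,1)·!10 = 11·1334961 = 14684571
  i=2: C(11,2)·!9 = 55·133496 = 7342280
  i=3: C(11,3)·!8 = 165·14833 = 2447445
  i=4: C(11,4)·!7 = 330·1854 = 611820
  i=5: C(11,5)·!6 = 462·265 = 122430
Total = 39893116.

39893116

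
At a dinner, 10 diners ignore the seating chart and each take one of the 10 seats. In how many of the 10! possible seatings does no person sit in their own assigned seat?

The subfactorial !10 = [10!/e] (nearest integer).
10! = 3628800, and 3628800/e ≈ 1334960.92, so !10 = 1334961.

1334961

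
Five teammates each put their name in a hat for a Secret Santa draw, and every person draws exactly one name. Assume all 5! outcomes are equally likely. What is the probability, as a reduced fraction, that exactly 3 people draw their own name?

Favorable outcomes: C(5,3)·!2 = 10·1 = 10.
Total outcomes: 5! = 120.
Probability = 10/120 = 1/12.

1/12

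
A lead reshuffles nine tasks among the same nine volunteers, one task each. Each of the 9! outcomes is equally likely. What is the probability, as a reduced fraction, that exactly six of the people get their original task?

Favorable outcomes: C(9,6)·!3 = 84·2 = 168.
Total outcomes: 9! = 362880.
Probability = 168/362880 = 1/2160.

1/2160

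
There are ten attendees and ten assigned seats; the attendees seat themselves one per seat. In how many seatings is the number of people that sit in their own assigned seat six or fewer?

3628514

Sum C(10,i)·!(10-i) for i = 0..6:
  i=0: C(10,0)·!10 = 1·1334961 = 1334961
  i=1: C(10,1)·!9 = 10·133496 = 1334960
  i=2: C(10,2)·!8 = 45·14833 = 667485
  i=3: C(10,3)·!7 = 120·1854 = 222480
  i=4: C(10,4)·!6 = 210·265 = 55650
  i=5: C(10,5)·!5 = 252·44 = 11088
  i=6: C(10,6)·!4 = 210·9 = 1890
Total = 3628514.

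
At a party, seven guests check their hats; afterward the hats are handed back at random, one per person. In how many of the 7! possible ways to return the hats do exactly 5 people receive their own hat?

Pick the 5 fixed positions: C(7,5) = 21 ways.
The remaining 2 must be deranged: !2 = 1.
Total: 21 × 1 = 21.

21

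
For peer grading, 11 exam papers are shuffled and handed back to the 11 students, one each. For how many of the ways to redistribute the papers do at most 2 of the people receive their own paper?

36711421

# with exactly i fixed is C(11,i)·!(11-i); sum over i=0..2:
  i=0: C(11,0)·!11 = 1·14684570 = 14684570
  i=1: C(11,1)·!10 = 11·1334961 = 14684571
  i=2: C(11,2)·!9 = 55·133496 = 7342280
Total = 36711421.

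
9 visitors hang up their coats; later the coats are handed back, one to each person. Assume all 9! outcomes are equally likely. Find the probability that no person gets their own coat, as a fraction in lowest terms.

Favorable outcomes: !9 = 133496.
Total outcomes: 9! = 362880.
Probability = 133496/362880 = 16687/45360.

16687/45360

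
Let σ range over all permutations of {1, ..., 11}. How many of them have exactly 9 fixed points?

55

Choose which 9 of the 11 are fixed: C(11,9) = 55.
The other 2 form a derangement: !2 = 1.
Total: 55 × 1 = 55.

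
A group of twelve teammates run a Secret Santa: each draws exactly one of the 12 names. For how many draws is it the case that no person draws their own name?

Use !n = (n-1)(!(n-1) + !(n-2)).
!12 = 11·(14684570 + 1334961) = 11·16019531 = 176214841

176214841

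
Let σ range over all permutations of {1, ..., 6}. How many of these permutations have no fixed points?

By inclusion-exclusion, !6 = Σ (-1)^k · 6!/k! for k=0..6
= 6! - 6!/1! + 6!/2! - 6!/3! + 6!/4! - 6!/5! + 6!/6!
= 720 - 720 + 360 - 120 + 30 - 6 + 1
= 265

265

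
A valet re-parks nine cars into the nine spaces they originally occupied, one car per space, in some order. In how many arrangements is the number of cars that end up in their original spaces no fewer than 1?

229384

# with exactly i fixed is C(9,i)·!(9-i); sum over i=1..9:
  i=1: C(9,1)·!8 = 9·14833 = 133497
  i=2: C(9,2)·!7 = 36·1854 = 66744
  i=3: C(9,3)·!6 = 84·265 = 22260
  i=4: C(9,4)·!5 = 126·44 = 5544
  i=5: C(9,5)·!4 = 126·9 = 1134
  i=6: C(9,6)·!3 = 84·2 = 168
  i=7: C(9,7)·!2 = 36·1 = 36
  i=8: C(9,8)·!1 = 9·0 = 0
  i=9: C(9,9)·!0 = 1·1 = 1
Total = 229384.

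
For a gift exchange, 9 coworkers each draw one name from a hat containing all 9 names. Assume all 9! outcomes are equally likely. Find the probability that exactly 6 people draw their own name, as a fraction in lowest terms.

Favorable outcomes: C(9,6)·!3 = 84·2 = 168.
Total outcomes: 9! = 362880.
Probability = 168/362880 = 1/2160.

1/2160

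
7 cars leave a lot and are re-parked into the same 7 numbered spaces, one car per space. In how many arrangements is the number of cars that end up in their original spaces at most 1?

3709

Sum C(7,i)·!(7-i) for i = 0..1:
  i=0: C(7,0)·!7 = 1·1854 = 1854
  i=1: C(7,1)·!6 = 7·265 = 1855
Total = 3709.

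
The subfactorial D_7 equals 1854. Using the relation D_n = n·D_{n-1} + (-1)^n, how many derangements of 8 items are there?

D_8 = 8·1854 + 1 = 14833.

14833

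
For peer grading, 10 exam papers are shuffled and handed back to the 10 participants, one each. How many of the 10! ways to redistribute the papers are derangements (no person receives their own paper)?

1334961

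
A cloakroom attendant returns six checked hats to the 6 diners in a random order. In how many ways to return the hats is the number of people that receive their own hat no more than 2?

664

Sum C(6,i)·!(6-i) for i = 0..2:
  i=0: C(6,0)·!6 = 1·265 = 265
  i=1: C(6,1)·!5 = 6·44 = 264
  i=2: C(6,2)·!4 = 15·9 = 135
Total = 664.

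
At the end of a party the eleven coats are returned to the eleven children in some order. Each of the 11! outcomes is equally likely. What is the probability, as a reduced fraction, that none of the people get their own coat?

Favorable outcomes: !11 = 14684570.
Total outcomes: 11! = 39916800.
Probability = 14684570/39916800 = 1468457/3991680.

1468457/3991680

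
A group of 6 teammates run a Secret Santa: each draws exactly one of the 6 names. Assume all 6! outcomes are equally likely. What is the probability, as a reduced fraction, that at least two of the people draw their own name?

Favorable outcomes: Σ_{i≥2} C(6,i)·!(6-i) = 15·9 + 20·2 + 15·1 + 6·0 + 1·1 = 191.
Total outcomes: 6! = 720.
Probability = 191/720 = 191/720.

191/720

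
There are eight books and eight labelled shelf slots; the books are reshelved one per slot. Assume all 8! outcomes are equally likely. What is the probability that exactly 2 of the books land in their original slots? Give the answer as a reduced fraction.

Favorable outcomes: C(8,2)·!6 = 28·265 = 7420.
Total outcomes: 8! = 40320.
Probability = 7420/40320 = 53/288.

53/288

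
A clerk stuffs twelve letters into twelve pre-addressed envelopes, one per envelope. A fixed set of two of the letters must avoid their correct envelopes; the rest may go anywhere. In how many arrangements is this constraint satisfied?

Inclusion-exclusion on the 2 forbidden self-matches:
Σ_{j=0}^{2} (-1)^j C(2,j)(12-j)!
= C(2,0)·12! - C(2,1)·11! + C(2,2)·10!
= 479001600 - 79833600 + 3628800
= 402796800

402796800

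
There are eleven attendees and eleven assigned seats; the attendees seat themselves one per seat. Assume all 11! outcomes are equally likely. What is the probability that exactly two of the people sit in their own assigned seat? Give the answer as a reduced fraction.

16687/90720

Favorable outcomes: C(11,2)·!9 = 55·133496 = 7342280.
Total outcomes: 11! = 39916800.
Probability = 7342280/39916800 = 16687/90720.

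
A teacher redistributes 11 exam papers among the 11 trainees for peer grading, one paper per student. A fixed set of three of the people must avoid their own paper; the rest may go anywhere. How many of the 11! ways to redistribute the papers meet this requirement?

30078720

Inclusion-exclusion on the 3 forbidden self-matches:
Σ_{j=0}^{3} (-1)^j C(3,j)(11-j)!
= C(3,0)·11! - C(3,1)·10! + C(3,2)·9! - C(3,3)·8!
= 39916800 - 10886400 + 1088640 - 40320
= 30078720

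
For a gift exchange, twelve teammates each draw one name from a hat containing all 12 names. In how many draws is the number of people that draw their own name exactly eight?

Pick the 8 fixed positions: C(12,8) = 495 ways.
The other 4 form a derangement: !4 = 9.
Total: 495 × 9 = 4455.

4455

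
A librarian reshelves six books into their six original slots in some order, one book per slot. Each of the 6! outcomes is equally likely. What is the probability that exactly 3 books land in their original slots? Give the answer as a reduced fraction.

1/18

Favorable outcomes: C(6,3)·!3 = 20·2 = 40.
Total outcomes: 6! = 720.
Probability = 40/720 = 1/18.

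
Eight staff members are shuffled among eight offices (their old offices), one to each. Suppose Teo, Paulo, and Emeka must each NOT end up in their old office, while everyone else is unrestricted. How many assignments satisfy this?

27240

Inclusion-exclusion on the 3 forbidden self-matches:
Σ_{j=0}^{3} (-1)^j C(3,j)(8-j)!
= C(3,0)·8! - C(3,1)·7! + C(3,2)·6! - C(3,3)·5!
= 40320 - 15120 + 2160 - 120
= 27240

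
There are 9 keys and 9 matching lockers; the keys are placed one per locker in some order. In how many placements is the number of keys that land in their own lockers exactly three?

22260

Pick the 3 fixed positions: C(9,3) = 84 ways.
The remaining 6 must be deranged: !6 = 265.
Total: 84 × 265 = 22260.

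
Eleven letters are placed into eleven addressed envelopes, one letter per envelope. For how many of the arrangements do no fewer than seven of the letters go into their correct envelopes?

Sum C(11,i)·!(11-i) for i = 7..11:
  i=7: C(11,7)·!4 = 330·9 = 2970
  i=8: C(11,8)·!3 = 165·2 = 330
  i=9: C(11,9)·!2 = 55·1 = 55
  i=10: C(11,10)·!1 = 11·0 = 0
  i=11: C(11,11)·!0 = 1·1 = 1
Total = 3356.

3356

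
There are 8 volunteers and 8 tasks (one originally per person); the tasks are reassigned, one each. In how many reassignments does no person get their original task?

14833

The number of derangements of 8 is !8 = Σ_{k=0}^{8} (-1)^k·8!/k!
= 8! - 8!/1! + 8!/2! - 8!/3! + 8!/4! - 8!/5! + 8!/6! - 8!/7! + 8!/8!
= 40320 - 40320 + 20160 - 6720 + 1680 - 336 + 56 - 8 + 1
= 14833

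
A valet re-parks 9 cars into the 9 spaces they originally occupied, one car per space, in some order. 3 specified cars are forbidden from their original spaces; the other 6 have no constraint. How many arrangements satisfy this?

Let A_j be the event that the j-th constrained one is fixed. By inclusion-exclusion over the 3 events:
Σ_{j=0}^{3} (-1)^j C(3,j)(9-j)!
= C(3,0)·9! - C(3,1)·8! + C(3,2)·7! - C(3,3)·6!
= 362880 - 120960 + 15120 - 720
= 256320

256320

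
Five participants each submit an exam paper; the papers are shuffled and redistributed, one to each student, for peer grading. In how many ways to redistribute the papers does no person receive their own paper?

!5 = 5! · Σ_{k=0}^{5} (-1)^k/k!
= 5! - 5!/1! + 5!/2! - 5!/3! + 5!/4! - 5!/5!
= 120 - 120 + 60 - 20 + 5 - 1
= 44

44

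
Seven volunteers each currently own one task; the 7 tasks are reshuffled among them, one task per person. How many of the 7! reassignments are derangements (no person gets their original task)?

1854

By inclusion-exclusion, !7 = Σ (-1)^k · 7!/k! for k=0..7
= 7! - 7!/1! + 7!/2! - 7!/3! + 7!/4! - 7!/5! + 7!/6! - 7!/7!
= 5040 - 5040 + 2520 - 840 + 210 - 42 + 7 - 1
= 1854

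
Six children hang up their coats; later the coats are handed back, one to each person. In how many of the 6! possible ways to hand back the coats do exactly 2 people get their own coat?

135

Pick the 2 fixed positions: C(6,2) = 15 ways.
The remaining 4 must be deranged: !4 = 9.
Total: 15 × 9 = 135.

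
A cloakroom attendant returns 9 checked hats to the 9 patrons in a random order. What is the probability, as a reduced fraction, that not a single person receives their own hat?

Favorable outcomes: !9 = 133496.
Total outcomes: 9! = 362880.
Probability = 133496/362880 = 16687/45360.

16687/45360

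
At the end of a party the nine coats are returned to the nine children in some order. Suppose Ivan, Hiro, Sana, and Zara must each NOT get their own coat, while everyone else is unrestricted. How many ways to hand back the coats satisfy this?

229080

Let A_j be the event that the j-th constrained one is fixed. By inclusion-exclusion over the 4 events:
Σ_{j=0}^{4} (-1)^j C(4,j)(9-j)!
= C(4,0)·9! - C(4,1)·8! + C(4,2)·7! - C(4,3)·6! + C(4,4)·5!
= 362880 - 161280 + 30240 - 2880 + 120
= 229080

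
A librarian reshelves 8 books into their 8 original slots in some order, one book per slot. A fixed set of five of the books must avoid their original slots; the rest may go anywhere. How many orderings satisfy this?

Inclusion-exclusion on the 5 forbidden self-matches:
Σ_{j=0}^{5} (-1)^j C(5,j)(8-j)!
= C(5,0)·8! - C(5,1)·7! + C(5,2)·6! - C(5,3)·5! + C(5,4)·4! - C(5,5)·3!
= 40320 - 25200 + 7200 - 1200 + 120 - 6
= 21234

21234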